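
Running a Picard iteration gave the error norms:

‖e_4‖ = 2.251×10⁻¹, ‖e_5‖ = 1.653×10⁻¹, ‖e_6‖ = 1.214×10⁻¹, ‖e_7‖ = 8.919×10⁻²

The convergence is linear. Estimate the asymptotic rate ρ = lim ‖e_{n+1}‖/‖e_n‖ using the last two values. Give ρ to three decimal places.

ρ ≈ ‖e_7‖/‖e_6‖ = 8.919×10⁻²/1.214×10⁻¹ = 0.73468

0.735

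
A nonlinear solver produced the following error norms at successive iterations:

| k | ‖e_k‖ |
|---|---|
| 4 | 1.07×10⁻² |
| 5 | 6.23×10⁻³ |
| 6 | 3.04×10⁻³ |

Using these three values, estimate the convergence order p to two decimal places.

1.33

p ≈ ln(‖e_6‖/‖e_5‖) / ln(‖e_5‖/‖e_4‖)
  = ln(3.04×10⁻³/6.23×10⁻³) / ln(6.23×10⁻³/1.07×10⁻²)
  = ln(0.487961) / ln(0.582243)
  = -0.71752 / -0.54087 ≈ 1.32660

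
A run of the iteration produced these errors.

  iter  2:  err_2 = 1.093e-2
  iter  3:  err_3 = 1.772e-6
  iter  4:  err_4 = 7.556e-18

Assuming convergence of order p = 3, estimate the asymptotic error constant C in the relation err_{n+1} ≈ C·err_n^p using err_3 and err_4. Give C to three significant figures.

C ≈ err_4 / err_3^3
  = 7.556e-18 / (1.772e-6)^3
  = 7.556e-18 / 5.56405e-18 ≈ 1.358

1.36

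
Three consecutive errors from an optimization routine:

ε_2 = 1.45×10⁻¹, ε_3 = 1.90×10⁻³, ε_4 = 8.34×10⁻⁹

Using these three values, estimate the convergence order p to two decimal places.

p ≈ ln(ε_4/ε_3) / ln(ε_3/ε_2)
  = ln(8.34×10⁻⁹/1.90×10⁻³) / ln(1.90×10⁻³/1.45×10⁻¹)
  = ln(4.38947e-06) / ln(0.0131034)
  = -12.33630 / -4.33488 ≈ 2.84582

2.85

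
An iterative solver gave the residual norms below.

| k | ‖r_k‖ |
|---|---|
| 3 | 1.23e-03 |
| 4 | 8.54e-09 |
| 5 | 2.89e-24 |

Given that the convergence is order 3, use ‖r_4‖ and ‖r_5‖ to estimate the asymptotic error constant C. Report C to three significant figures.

C ≈ ‖r_5‖ / ‖r_4‖^3
  = 2.89e-24 / (8.54e-09)^3
  = 2.89e-24 / 6.22836e-25 ≈ 4.6401

4.64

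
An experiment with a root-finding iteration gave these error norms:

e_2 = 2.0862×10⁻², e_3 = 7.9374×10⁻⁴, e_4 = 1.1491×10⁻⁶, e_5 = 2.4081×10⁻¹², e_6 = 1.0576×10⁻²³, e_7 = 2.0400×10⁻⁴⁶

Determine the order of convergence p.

Consecutive ratios: e_7/e_6 = 2.0400×10⁻⁴⁶/1.0576×10⁻²³ = 1.9289e-23, e_6/e_5 = 1.0576×10⁻²³/2.4081×10⁻¹² = 4.39184e-12.
p ≈ ln(1.9289e-23)/ln(4.39184e-12) = -52.3025/-26.1513 ≈ 2.00.
So the convergence is quadratic (order 2).

2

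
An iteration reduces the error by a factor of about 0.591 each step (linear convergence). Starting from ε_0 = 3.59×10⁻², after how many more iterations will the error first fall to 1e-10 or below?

38

After k steps, ε_k ≈ 3.59×10⁻²·0.591^k.
Need 0.591^k ≤ 1e-10/3.59×10⁻² = 2.78552e-09.
k ≥ ln(2.78552e-09)/ln(0.591) = -19.6988/-0.52594 = 37.454.
Smallest integer k = 38.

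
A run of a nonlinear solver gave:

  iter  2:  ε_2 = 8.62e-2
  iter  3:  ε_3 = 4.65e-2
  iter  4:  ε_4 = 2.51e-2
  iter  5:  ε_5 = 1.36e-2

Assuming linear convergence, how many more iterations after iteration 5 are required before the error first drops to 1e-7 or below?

20

Rate ρ ≈ ε_5/ε_4 = 1.36e-2/2.51e-2 = 0.5418.
After j more steps, ε_{5+j} ≈ 1.36e-2·ρ^j; need ρ^j ≤ 1e-7/1.36e-2 = 7.35294e-06.
j ≥ ln(7.35294e-06)/ln(0.5418) = -11.8204/-0.61286 = 19.287.
So 20 more iterations are needed.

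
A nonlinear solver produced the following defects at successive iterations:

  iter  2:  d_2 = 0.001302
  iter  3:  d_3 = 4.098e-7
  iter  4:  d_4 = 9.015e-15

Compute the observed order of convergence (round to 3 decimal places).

p ≈ ln(d_4/d_3) / ln(d_3/d_2)
  = ln(9.015e-15/4.098e-7) / ln(4.098e-7/0.001302)
  = ln(2.19985e-08) / ln(0.000314747)
  = -17.632292 / -8.063741 ≈ 2.186614

2.187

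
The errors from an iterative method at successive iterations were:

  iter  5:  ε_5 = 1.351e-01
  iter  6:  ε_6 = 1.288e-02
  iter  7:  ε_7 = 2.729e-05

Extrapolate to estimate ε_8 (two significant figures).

First estimate the order: p ≈ ln(ε_7/ε_6) / ln(ε_6/ε_5) = ln(2.729e-05/1.288e-02)/ln(1.288e-02/1.351e-01) = ln(0.00211879)/ln(0.0953368) ≈ 2.6196.
Then ε_8 ≈ ε_7·(ε_7/ε_6)^p = 2.729e-05·(0.00211879)^2.6196 = 2.729e-05·9.89509e-08 ≈ 2.7e-12.

2.7e-12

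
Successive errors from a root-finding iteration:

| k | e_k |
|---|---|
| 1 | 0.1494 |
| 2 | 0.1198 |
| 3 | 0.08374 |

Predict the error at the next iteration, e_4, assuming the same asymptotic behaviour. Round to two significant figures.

4.7e-2

First estimate the order: p ≈ ln(e_3/e_2) / ln(e_2/e_1) = ln(0.08374/0.1198)/ln(0.1198/0.1494) = ln(0.698998)/ln(0.801874) ≈ 1.6218.
Then e_4 ≈ e_3·(e_3/e_2)^p = 0.08374·(0.698998)^1.6218 = 0.08374·0.559463 ≈ 0.04685.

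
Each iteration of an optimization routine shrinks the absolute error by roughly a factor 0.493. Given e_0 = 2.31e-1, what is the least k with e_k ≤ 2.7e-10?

After k steps, e_k ≈ 2.31e-1·0.493^k.
Need 0.493^k ≤ 2.7e-10/2.31e-1 = 1.16883e-09.
k ≥ ln(1.16883e-09)/ln(0.493) = -20.5673/-0.70725 = 29.081.
Smallest integer k = 30.

30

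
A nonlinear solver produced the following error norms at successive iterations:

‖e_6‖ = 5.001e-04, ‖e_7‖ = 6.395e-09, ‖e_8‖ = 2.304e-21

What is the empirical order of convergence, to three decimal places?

2.543

p ≈ ln(‖e_8‖/‖e_7‖) / ln(‖e_7‖/‖e_6‖)
  = ln(2.304e-21/6.395e-09) / ln(6.395e-09/5.001e-04)
  = ln(3.60281e-13) / ln(1.27874e-05)
  = -28.651892 / -11.267050 ≈ 2.542981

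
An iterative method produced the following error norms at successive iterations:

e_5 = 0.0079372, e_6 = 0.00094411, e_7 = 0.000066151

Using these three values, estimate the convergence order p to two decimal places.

1.25

p ≈ ln(e_7/e_6) / ln(e_6/e_5)
  = ln(0.000066151/0.00094411) / ln(0.00094411/0.0079372)
  = ln(0.070067) / ln(0.118947)
  = -2.65830 / -2.12908 ≈ 1.24857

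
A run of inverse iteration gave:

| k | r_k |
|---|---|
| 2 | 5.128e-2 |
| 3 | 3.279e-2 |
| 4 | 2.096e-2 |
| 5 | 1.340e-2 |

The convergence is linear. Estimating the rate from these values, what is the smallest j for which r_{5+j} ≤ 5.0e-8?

Rate ρ ≈ r_5/r_4 = 1.340e-2/2.096e-2 = 0.6393.
After j more steps, r_{5+j} ≈ 1.340e-2·ρ^j; need ρ^j ≤ 5.0e-8/1.340e-2 = 3.73134e-06.
j ≥ ln(3.73134e-06)/ln(0.6393) = -12.4987/-0.44738 = 27.938.
So 28 more iterations are needed.

28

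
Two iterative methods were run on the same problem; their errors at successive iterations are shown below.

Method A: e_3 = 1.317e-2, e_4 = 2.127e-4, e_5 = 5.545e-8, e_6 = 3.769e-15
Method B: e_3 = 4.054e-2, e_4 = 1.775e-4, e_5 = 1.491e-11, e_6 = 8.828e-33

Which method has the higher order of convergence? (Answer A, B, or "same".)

B

Method A: p ≈ ln(3.769e-15/5.545e-8)/ln(5.545e-8/2.127e-4) ≈ 2.00.
Method B: p ≈ ln(8.828e-33/1.491e-11)/ln(1.491e-11/1.775e-4) ≈ 3.00.
Method B has the higher order (≈3.0 vs ≈2.0).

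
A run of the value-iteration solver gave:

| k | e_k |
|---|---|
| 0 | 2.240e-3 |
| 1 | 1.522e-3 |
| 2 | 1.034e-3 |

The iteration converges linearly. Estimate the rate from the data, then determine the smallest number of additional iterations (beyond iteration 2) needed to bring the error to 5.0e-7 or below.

Rate ρ ≈ e_2/e_1 = 1.034e-3/1.522e-3 = 0.6794.
After j more steps, e_{2+j} ≈ 1.034e-3·ρ^j; need ρ^j ≤ 5.0e-7/1.034e-3 = 0.000483559.
j ≥ ln(0.000483559)/ln(0.6794) = -7.6343/-0.38655 = 19.750.
So 20 more iterations are needed.

20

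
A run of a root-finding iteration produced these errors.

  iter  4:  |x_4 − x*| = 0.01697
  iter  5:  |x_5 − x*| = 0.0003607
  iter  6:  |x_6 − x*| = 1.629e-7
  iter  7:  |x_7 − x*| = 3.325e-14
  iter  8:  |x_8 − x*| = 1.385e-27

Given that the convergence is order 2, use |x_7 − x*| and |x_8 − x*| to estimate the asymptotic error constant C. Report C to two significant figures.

C ≈ |x_8 − x*| / |x_7 − x*|^2
  = 1.385e-27 / (3.325e-14)^2
  = 1.385e-27 / 1.10556e-27 ≈ 1.2528

1.3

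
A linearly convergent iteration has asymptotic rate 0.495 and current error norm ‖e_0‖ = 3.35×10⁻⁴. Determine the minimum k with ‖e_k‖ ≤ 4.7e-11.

After k steps, ‖e_k‖ ≈ 3.35×10⁻⁴·0.495^k.
Need 0.495^k ≤ 4.7e-11/3.35×10⁻⁴ = 1.40299e-07.
k ≥ ln(1.40299e-07)/ln(0.495) = -15.7795/-0.70320 = 22.440.
Smallest integer k = 23.

23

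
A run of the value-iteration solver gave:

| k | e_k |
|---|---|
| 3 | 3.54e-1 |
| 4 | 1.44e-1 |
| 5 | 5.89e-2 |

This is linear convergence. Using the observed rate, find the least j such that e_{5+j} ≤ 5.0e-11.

24

Rate ρ ≈ e_5/e_4 = 5.89e-2/1.44e-1 = 0.4090.
After j more steps, e_{5+j} ≈ 5.89e-2·ρ^j; need ρ^j ≤ 5.0e-11/5.89e-2 = 8.48896e-10.
j ≥ ln(8.48896e-10)/ln(0.4090) = -20.8871/-0.89404 = 23.363.
So 24 more iterations are needed.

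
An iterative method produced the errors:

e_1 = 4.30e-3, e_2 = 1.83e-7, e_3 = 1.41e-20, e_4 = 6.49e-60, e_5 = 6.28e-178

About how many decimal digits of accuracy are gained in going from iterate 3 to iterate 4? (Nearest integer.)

39

Digits gained ≈ log₁₀(e_3/e_4) = log₁₀(1.41e-20/6.49e-60) = log₁₀(2.17257e+39) ≈ 39.337.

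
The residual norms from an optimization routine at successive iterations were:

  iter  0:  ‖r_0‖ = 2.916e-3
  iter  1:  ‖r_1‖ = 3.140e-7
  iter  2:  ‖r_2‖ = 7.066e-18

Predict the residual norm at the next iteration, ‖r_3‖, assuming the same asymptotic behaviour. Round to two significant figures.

1.9e-46

First estimate the order: p ≈ ln(‖r_2‖/‖r_1‖) / ln(‖r_1‖/‖r_0‖) = ln(7.066e-18/3.140e-7)/ln(3.140e-7/2.916e-3) = ln(2.25032e-11)/ln(0.000107682) ≈ 2.6835.
Then ‖r_3‖ ≈ ‖r_2‖·(‖r_2‖/‖r_1‖)^p = 7.066e-18·(2.25032e-11)^2.6835 = 7.066e-18·2.67145e-29 ≈ 1.888e-46.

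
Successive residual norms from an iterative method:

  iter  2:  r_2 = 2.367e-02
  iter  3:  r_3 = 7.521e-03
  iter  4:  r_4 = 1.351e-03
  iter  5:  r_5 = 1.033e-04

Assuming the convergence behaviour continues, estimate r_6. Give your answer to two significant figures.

2.2e-6

First estimate the order: p ≈ ln(r_5/r_4) / ln(r_4/r_3) = ln(1.033e-04/1.351e-03)/ln(1.351e-03/7.521e-03) = ln(0.0764619)/ln(0.17963) ≈ 1.4975.
Then r_6 ≈ r_5·(r_5/r_4)^p = 1.033e-04·(0.0764619)^1.4975 = 1.033e-04·0.0212794 ≈ 2.198e-06.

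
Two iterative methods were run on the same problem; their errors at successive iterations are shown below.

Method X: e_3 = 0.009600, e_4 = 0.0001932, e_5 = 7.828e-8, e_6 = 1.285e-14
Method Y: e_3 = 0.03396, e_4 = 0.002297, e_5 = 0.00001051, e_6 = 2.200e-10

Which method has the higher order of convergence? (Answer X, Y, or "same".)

same

Method X: p ≈ ln(1.285e-14/7.828e-8)/ln(7.828e-8/0.0001932) ≈ 2.00.
Method Y: p ≈ ln(2.200e-10/0.00001051)/ln(0.00001051/0.002297) ≈ 2.00.
Both orders ≈ 2.0 — effectively the same.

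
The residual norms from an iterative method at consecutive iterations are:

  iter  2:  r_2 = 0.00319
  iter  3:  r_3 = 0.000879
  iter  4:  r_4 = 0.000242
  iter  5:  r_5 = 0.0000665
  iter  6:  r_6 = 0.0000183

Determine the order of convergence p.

Consecutive ratios: r_6/r_5 = 0.0000183/0.0000665 = 0.275188, r_5/r_4 = 0.0000665/0.000242 = 0.274793.
p ≈ ln(0.275188)/ln(0.274793) = -1.2903/-1.2917 ≈ 1.00.
So the convergence is linear (order 1).

1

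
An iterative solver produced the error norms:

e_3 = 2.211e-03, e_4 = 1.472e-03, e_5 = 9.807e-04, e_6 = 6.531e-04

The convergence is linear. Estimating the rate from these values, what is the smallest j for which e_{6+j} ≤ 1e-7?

22

Rate ρ ≈ e_6/e_5 = 6.531e-04/9.807e-04 = 0.6660.
After j more steps, e_{6+j} ≈ 6.531e-04·ρ^j; need ρ^j ≤ 1e-7/6.531e-04 = 0.000153116.
j ≥ ln(0.000153116)/ln(0.6660) = -8.7843/-0.40647 = 21.611.
So 22 more iterations are needed.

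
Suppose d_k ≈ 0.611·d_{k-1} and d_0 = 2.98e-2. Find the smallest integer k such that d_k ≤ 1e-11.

45

After k steps, d_k ≈ 2.98e-2·0.611^k.
Need 0.611^k ≤ 1e-11/2.98e-2 = 3.3557e-10.
k ≥ ln(3.3557e-10)/ln(0.611) = -21.8152/-0.49266 = 44.280.
Smallest integer k = 45.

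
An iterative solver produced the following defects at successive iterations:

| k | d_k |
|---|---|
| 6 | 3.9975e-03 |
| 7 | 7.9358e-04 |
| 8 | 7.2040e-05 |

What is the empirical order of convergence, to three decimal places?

1.484

p ≈ ln(d_8/d_7) / ln(d_7/d_6)
  = ln(7.2040e-05/7.9358e-04) / ln(7.9358e-04/3.9975e-03)
  = ln(0.0907785) / ln(0.198519)
  = -2.399333 / -1.616870 ≈ 1.483937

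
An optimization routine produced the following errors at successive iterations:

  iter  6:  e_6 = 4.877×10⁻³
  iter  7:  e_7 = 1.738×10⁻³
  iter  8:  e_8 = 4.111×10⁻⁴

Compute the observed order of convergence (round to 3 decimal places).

p ≈ ln(e_8/e_7) / ln(e_7/e_6)
  = ln(4.111×10⁻⁴/1.738×10⁻³) / ln(1.738×10⁻³/4.877×10⁻³)
  = ln(0.236536) / ln(0.356367)
  = -1.441655 / -1.031794 ≈ 1.397231

1.397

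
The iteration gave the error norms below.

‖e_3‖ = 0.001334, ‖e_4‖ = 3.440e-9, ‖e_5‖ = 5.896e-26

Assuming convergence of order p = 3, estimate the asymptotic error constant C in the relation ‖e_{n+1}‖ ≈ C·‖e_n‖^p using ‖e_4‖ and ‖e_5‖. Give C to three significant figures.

C ≈ ‖e_5‖ / ‖e_4‖^3
  = 5.896e-26 / (3.440e-9)^3
  = 5.896e-26 / 4.07076e-26 ≈ 1.4484

1.45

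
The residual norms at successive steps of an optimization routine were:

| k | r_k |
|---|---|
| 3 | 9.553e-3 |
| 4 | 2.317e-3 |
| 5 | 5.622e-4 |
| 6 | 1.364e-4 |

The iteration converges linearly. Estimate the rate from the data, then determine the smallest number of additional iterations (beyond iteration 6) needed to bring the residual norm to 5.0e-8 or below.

6

Rate ρ ≈ r_6/r_5 = 1.364e-4/5.622e-4 = 0.2426.
After j more steps, r_{6+j} ≈ 1.364e-4·ρ^j; need ρ^j ≤ 5.0e-8/1.364e-4 = 0.000366569.
j ≥ ln(0.000366569)/ln(0.2426) = -7.9113/-1.41634 = 5.586.
So 6 more iterations are needed.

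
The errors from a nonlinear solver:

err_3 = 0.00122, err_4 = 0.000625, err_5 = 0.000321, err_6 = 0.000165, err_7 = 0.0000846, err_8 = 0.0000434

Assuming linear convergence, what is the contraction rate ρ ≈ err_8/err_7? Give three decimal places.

ρ ≈ err_8/err_7 = 0.0000434/0.0000846 = 0.51300

0.513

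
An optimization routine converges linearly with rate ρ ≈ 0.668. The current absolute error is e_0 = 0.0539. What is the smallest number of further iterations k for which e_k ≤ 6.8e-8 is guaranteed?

After k steps, e_k ≈ 0.0539·0.668^k.
Need 0.668^k ≤ 6.8e-8/0.0539 = 1.2616e-06.
k ≥ ln(1.2616e-06)/ln(0.668) = -13.5831/-0.40347 = 33.666.
Smallest integer k = 34.

34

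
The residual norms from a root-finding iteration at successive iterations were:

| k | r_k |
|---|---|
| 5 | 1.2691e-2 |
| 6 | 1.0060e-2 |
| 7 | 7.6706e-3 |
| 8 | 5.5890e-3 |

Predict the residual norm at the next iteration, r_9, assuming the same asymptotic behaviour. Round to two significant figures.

First estimate the order: p ≈ ln(r_8/r_7) / ln(r_7/r_6) = ln(5.5890e-3/7.6706e-3)/ln(7.6706e-3/1.0060e-2) = ln(0.728626)/ln(0.762485) ≈ 1.1675.
Then r_9 ≈ r_8·(r_8/r_7)^p = 5.5890e-3·(0.728626)^1.1675 = 5.5890e-3·0.690994 ≈ 0.003862.

3.9e-3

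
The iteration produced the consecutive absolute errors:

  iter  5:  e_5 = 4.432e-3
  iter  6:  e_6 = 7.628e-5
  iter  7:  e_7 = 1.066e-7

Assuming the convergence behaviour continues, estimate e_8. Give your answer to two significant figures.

First estimate the order: p ≈ ln(e_7/e_6) / ln(e_6/e_5) = ln(1.066e-7/7.628e-5)/ln(7.628e-5/4.432e-3) = ln(0.00139748)/ln(0.0172112) ≈ 1.6181.
Then e_8 ≈ e_7·(e_7/e_6)^p = 1.066e-7·(0.00139748)^1.6181 = 1.066e-7·2.40372e-05 ≈ 2.562e-12.

2.6e-12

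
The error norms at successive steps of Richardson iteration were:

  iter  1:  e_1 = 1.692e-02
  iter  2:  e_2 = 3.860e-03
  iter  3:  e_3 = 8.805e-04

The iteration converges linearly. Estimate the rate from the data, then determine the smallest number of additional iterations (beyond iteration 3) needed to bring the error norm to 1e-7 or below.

Rate ρ ≈ e_3/e_2 = 8.805e-04/3.860e-03 = 0.2281.
After j more steps, e_{3+j} ≈ 8.805e-04·ρ^j; need ρ^j ≤ 1e-7/8.805e-04 = 0.000113572.
j ≥ ln(0.000113572)/ln(0.2281) = -9.0831/-1.47797 = 6.146.
So 7 more iterations are needed.

7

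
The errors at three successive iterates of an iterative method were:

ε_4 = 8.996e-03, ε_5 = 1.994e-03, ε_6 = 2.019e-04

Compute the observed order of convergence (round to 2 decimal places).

p ≈ ln(ε_6/ε_5) / ln(ε_5/ε_4)
  = ln(2.019e-04/1.994e-03) / ln(1.994e-03/8.996e-03)
  = ln(0.101254) / ln(0.221654)
  = -2.29012 / -1.50664 ≈ 1.52002

1.52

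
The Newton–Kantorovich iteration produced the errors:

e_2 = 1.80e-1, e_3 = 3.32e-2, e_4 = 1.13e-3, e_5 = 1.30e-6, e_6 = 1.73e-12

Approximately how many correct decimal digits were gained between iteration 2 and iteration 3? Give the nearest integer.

Digits gained ≈ log₁₀(e_2/e_3) = log₁₀(1.80e-1/3.32e-2) = log₁₀(5.42169) ≈ 0.734.

1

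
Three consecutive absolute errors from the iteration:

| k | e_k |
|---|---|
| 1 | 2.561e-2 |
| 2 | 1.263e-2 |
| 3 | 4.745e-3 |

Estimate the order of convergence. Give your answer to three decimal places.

p ≈ ln(e_3/e_2) / ln(e_2/e_1)
  = ln(4.745e-3/1.263e-2) / ln(1.263e-2/2.561e-2)
  = ln(0.375693) / ln(0.493167)
  = -0.978983 / -0.706907 ≈ 1.384882

1.385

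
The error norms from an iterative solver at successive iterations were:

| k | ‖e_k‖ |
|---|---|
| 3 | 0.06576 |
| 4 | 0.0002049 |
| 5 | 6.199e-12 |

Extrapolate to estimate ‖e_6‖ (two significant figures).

1.7e-34

First estimate the order: p ≈ ln(‖e_5‖/‖e_4‖) / ln(‖e_4‖/‖e_3‖) = ln(6.199e-12/0.0002049)/ln(0.0002049/0.06576) = ln(3.02538e-08)/ln(0.00311588) ≈ 3.0000.
Then ‖e_6‖ ≈ ‖e_5‖·(‖e_5‖/‖e_4‖)^p = 6.199e-12·(3.02538e-08)^3.0000 = 6.199e-12·2.76911e-23 ≈ 1.717e-34.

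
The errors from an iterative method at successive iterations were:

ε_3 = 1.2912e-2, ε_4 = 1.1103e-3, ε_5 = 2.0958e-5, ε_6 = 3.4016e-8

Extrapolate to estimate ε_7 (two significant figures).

First estimate the order: p ≈ ln(ε_6/ε_5) / ln(ε_5/ε_4) = ln(3.4016e-8/2.0958e-5)/ln(2.0958e-5/1.1103e-3) = ln(0.00162306)/ln(0.018876) ≈ 1.6181.
Then ε_7 ≈ ε_6·(ε_6/ε_5)^p = 3.4016e-8·(0.00162306)^1.6181 = 3.4016e-8·3.06226e-05 ≈ 1.042e-12.

1.0e-12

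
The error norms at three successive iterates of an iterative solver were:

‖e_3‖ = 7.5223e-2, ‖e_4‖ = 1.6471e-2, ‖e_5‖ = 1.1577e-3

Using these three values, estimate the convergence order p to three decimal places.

p ≈ ln(‖e_5‖/‖e_4‖) / ln(‖e_4‖/‖e_3‖)
  = ln(1.1577e-3/1.6471e-2) / ln(1.6471e-2/7.5223e-2)
  = ln(0.0702872) / ln(0.218962)
  = -2.655166 / -1.518857 ≈ 1.748134

1.748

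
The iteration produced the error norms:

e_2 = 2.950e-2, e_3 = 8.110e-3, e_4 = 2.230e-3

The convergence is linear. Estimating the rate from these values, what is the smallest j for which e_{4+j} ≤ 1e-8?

10

Rate ρ ≈ e_4/e_3 = 2.230e-3/8.110e-3 = 0.2750.
After j more steps, e_{4+j} ≈ 2.230e-3·ρ^j; need ρ^j ≤ 1e-8/2.230e-3 = 4.4843e-06.
j ≥ ln(4.4843e-06)/ln(0.2750) = -12.3149/-1.29098 = 9.539.
So 10 more iterations are needed.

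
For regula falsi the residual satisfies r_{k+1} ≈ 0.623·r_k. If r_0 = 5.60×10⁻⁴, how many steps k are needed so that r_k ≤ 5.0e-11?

35

After k steps, r_k ≈ 5.60×10⁻⁴·0.623^k.
Need 0.623^k ≤ 5.0e-11/5.60×10⁻⁴ = 8.92857e-08.
k ≥ ln(8.92857e-08)/ln(0.623) = -16.2314/-0.47321 = 34.301.
Smallest integer k = 35.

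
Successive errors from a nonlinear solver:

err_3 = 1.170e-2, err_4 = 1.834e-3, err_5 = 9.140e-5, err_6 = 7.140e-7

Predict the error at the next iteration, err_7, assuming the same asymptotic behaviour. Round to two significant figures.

First estimate the order: p ≈ ln(err_6/err_5) / ln(err_5/err_4) = ln(7.140e-7/9.140e-5)/ln(9.140e-5/1.834e-3) = ln(0.00781182)/ln(0.0498364) ≈ 1.6179.
Then err_7 ≈ err_6·(err_6/err_5)^p = 7.140e-7·(0.00781182)^1.6179 = 7.140e-7·0.000389658 ≈ 2.782e-10.

2.8e-10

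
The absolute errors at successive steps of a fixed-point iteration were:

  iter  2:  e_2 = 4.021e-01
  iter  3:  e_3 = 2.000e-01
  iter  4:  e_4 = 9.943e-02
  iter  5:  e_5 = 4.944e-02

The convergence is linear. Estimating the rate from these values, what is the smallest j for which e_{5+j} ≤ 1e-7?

Rate ρ ≈ e_5/e_4 = 4.944e-02/9.943e-02 = 0.4972.
After j more steps, e_{5+j} ≈ 4.944e-02·ρ^j; need ρ^j ≤ 1e-7/4.944e-02 = 2.02265e-06.
j ≥ ln(2.02265e-06)/ln(0.4972) = -13.1111/-0.69876 = 18.763.
So 19 more iterations are needed.

19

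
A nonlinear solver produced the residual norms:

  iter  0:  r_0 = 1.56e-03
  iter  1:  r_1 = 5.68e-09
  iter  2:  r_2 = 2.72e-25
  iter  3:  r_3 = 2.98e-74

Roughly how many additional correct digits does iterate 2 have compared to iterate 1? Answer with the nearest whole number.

Digits gained ≈ log₁₀(r_1/r_2) = log₁₀(5.68e-09/2.72e-25) = log₁₀(2.08824e+16) ≈ 16.320.

16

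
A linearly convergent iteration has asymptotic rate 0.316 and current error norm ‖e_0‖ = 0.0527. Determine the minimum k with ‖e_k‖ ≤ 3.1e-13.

After k steps, ‖e_k‖ ≈ 0.0527·0.316^k.
Need 0.316^k ≤ 3.1e-13/0.0527 = 5.88235e-12.
k ≥ ln(5.88235e-12)/ln(0.316) = -25.8591/-1.15201 = 22.447.
Smallest integer k = 23.

23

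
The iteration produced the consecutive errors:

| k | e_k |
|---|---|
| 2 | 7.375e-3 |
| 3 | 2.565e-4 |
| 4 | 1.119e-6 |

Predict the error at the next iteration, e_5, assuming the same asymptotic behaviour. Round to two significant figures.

First estimate the order: p ≈ ln(e_4/e_3) / ln(e_3/e_2) = ln(1.119e-6/2.565e-4)/ln(2.565e-4/7.375e-3) = ln(0.00436257)/ln(0.0347797) ≈ 1.6181.
Then e_5 ≈ e_4·(e_4/e_3)^p = 1.119e-6·(0.00436257)^1.6181 = 1.119e-6·0.000151659 ≈ 1.697e-10.

1.7e-10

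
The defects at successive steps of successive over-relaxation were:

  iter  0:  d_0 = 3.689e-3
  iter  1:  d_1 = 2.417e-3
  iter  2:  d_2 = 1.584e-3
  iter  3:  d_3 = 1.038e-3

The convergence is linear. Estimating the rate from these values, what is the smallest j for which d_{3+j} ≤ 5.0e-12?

46

Rate ρ ≈ d_3/d_2 = 1.038e-3/1.584e-3 = 0.6553.
After j more steps, d_{3+j} ≈ 1.038e-3·ρ^j; need ρ^j ≤ 5.0e-12/1.038e-3 = 4.81696e-09.
j ≥ ln(4.81696e-09)/ln(0.6553) = -19.1511/-0.42266 = 45.311.
So 46 more iterations are needed.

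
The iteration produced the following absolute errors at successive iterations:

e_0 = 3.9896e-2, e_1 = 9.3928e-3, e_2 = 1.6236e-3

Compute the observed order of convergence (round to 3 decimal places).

p ≈ ln(e_2/e_1) / ln(e_1/e_0)
  = ln(1.6236e-3/9.3928e-3) / ln(9.3928e-3/3.9896e-2)
  = ln(0.172856) / ln(0.235432)
  = -1.755296 / -1.446333 ≈ 1.213618

1.214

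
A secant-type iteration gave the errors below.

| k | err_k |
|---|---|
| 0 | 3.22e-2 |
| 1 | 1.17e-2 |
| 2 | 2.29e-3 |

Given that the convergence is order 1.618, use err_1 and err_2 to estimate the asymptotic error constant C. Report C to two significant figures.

C ≈ err_2 / err_1^1.618
  = 2.29e-3 / (1.17e-2)^1.618
  = 2.29e-3 / 0.000748729 ≈ 3.0585

3.1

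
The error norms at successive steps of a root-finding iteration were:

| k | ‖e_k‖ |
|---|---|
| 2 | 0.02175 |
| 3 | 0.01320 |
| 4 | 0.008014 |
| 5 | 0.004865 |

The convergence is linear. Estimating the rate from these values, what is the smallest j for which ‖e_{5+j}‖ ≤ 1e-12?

45

Rate ρ ≈ ‖e_5‖/‖e_4‖ = 0.004865/0.008014 = 0.6071.
After j more steps, ‖e_{5+j}‖ ≈ 0.004865·ρ^j; need ρ^j ≤ 1e-12/0.004865 = 2.0555e-10.
j ≥ ln(2.0555e-10)/ln(0.6071) = -22.3053/-0.49906 = 44.695.
So 45 more iterations are needed.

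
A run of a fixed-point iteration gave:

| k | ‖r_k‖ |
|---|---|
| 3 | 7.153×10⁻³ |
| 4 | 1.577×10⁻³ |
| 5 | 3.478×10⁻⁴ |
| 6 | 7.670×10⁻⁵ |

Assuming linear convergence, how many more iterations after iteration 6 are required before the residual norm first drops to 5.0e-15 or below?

Rate ρ ≈ ‖r_6‖/‖r_5‖ = 7.670×10⁻⁵/3.478×10⁻⁴ = 0.2205.
After j more steps, ‖r_{6+j}‖ ≈ 7.670×10⁻⁵·ρ^j; need ρ^j ≤ 5.0e-15/7.670×10⁻⁵ = 6.5189e-11.
j ≥ ln(6.5189e-11)/ln(0.2205) = -23.4537/-1.51186 = 15.513.
So 16 more iterations are needed.

16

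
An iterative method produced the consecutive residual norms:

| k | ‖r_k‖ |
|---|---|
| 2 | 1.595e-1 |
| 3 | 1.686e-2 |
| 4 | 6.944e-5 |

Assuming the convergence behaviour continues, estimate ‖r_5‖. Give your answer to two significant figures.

1.0e-10

First estimate the order: p ≈ ln(‖r_4‖/‖r_3‖) / ln(‖r_3‖/‖r_2‖) = ln(6.944e-5/1.686e-2)/ln(1.686e-2/1.595e-1) = ln(0.00411862)/ln(0.105705) ≈ 2.4441.
Then ‖r_5‖ ≈ ‖r_4‖·(‖r_4‖/‖r_3‖)^p = 6.944e-5·(0.00411862)^2.4441 = 6.944e-5·1.47984e-06 ≈ 1.028e-10.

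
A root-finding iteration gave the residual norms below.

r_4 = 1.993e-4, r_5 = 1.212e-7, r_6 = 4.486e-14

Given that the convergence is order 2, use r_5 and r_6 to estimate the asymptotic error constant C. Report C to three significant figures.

C ≈ r_6 / r_5^2
  = 4.486e-14 / (1.212e-7)^2
  = 4.486e-14 / 1.46894e-14 ≈ 3.0539

3.05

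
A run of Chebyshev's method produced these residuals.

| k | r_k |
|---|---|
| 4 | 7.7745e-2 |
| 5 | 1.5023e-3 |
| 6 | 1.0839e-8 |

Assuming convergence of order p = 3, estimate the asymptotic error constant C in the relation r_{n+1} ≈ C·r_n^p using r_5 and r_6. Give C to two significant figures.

C ≈ r_6 / r_5^3
  = 1.0839e-8 / (1.5023e-3)^3
  = 1.0839e-8 / 3.39055e-09 ≈ 3.1968

3.2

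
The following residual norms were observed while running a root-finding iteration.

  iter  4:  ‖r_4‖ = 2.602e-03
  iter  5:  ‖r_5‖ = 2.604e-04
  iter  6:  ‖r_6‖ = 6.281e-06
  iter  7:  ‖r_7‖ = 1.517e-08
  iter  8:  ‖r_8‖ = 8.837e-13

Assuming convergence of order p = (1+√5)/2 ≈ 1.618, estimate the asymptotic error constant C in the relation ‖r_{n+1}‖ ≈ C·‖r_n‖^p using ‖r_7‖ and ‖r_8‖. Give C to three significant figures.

C ≈ ‖r_8‖ / ‖r_7‖^1.618
  = 8.837e-13 / (1.517e-08)^1.618
  = 8.837e-13 / 2.23272e-13 ≈ 3.9579

3.96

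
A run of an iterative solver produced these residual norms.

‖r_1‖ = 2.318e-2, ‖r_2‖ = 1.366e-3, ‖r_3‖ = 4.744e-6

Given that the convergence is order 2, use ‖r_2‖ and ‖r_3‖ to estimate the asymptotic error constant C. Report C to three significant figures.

C ≈ ‖r_3‖ / ‖r_2‖^2
  = 4.744e-6 / (1.366e-3)^2
  = 4.744e-6 / 1.86596e-06 ≈ 2.5424

2.54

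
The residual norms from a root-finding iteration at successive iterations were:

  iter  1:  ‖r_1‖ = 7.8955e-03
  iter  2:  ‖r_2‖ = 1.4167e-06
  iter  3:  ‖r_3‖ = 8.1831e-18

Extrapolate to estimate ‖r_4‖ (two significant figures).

1.6e-51

First estimate the order: p ≈ ln(‖r_3‖/‖r_2‖) / ln(‖r_2‖/‖r_1‖) = ln(8.1831e-18/1.4167e-06)/ln(1.4167e-06/7.8955e-03) = ln(5.77617e-12)/ln(0.000179431) ≈ 3.0000.
Then ‖r_4‖ ≈ ‖r_3‖·(‖r_3‖/‖r_2‖)^p = 8.1831e-18·(5.77617e-12)^3.0000 = 8.1831e-18·1.92717e-34 ≈ 1.577e-51.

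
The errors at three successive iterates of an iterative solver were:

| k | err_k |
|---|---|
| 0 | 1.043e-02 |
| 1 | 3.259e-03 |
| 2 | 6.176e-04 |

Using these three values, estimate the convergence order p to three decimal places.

1.430

p ≈ ln(err_2/err_1) / ln(err_1/err_0)
  = ln(6.176e-04/3.259e-03) / ln(3.259e-03/1.043e-02)
  = ln(0.189506) / ln(0.312464)
  = -1.663335 / -1.163266 ≈ 1.429884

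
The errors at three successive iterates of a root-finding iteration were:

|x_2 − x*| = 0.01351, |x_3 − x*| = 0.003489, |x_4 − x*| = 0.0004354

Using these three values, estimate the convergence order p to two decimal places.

1.54

p ≈ ln(|x_4 − x*|/|x_3 − x*|) / ln(|x_3 − x*|/|x_2 − x*|)
  = ln(0.0004354/0.003489) / ln(0.003489/0.01351)
  = ln(0.124792) / ln(0.258253)
  = -2.08111 / -1.35382 ≈ 1.53721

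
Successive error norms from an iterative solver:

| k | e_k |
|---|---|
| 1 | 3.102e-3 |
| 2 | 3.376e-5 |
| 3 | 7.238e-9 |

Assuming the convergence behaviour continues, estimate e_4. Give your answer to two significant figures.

1.0e-15

First estimate the order: p ≈ ln(e_3/e_2) / ln(e_2/e_1) = ln(7.238e-9/3.376e-5)/ln(3.376e-5/3.102e-3) = ln(0.000214396)/ln(0.0108833) ≈ 1.8687.
Then e_4 ≈ e_3·(e_3/e_2)^p = 7.238e-9·(0.000214396)^1.8687 = 7.238e-9·1.39362e-07 ≈ 1.009e-15.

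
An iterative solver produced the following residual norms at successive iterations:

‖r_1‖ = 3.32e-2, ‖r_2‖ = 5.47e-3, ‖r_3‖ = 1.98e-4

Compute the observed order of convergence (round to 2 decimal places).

p ≈ ln(‖r_3‖/‖r_2‖) / ln(‖r_2‖/‖r_1‖)
  = ln(1.98e-4/5.47e-3) / ln(5.47e-3/3.32e-2)
  = ln(0.0361974) / ln(0.164759)
  = -3.31877 / -1.80327 ≈ 1.84042

1.84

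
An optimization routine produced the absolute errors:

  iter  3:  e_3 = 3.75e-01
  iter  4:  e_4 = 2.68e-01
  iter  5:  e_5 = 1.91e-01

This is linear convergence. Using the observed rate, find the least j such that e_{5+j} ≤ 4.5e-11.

Rate ρ ≈ e_5/e_4 = 1.91e-01/2.68e-01 = 0.7127.
After j more steps, e_{5+j} ≈ 1.91e-01·ρ^j; need ρ^j ≤ 4.5e-11/1.91e-01 = 2.35602e-10.
j ≥ ln(2.35602e-10)/ln(0.7127) = -22.1689/-0.33869 = 65.455.
So 66 more iterations are needed.

66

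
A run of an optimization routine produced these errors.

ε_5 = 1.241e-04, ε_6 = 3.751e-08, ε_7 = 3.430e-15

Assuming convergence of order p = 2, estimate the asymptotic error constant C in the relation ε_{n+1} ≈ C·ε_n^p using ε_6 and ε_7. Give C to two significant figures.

2.4

C ≈ ε_7 / ε_6^2
  = 3.430e-15 / (3.751e-08)^2
  = 3.430e-15 / 1.407e-15 ≈ 2.4378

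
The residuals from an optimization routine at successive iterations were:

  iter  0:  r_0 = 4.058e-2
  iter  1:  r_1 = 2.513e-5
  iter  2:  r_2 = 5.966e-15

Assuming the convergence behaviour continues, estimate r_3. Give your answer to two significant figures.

8.0e-44

First estimate the order: p ≈ ln(r_2/r_1) / ln(r_1/r_0) = ln(5.966e-15/2.513e-5)/ln(2.513e-5/4.058e-2) = ln(2.37405e-10)/ln(0.000619271) ≈ 3.0000.
Then r_3 ≈ r_2·(r_2/r_1)^p = 5.966e-15·(2.37405e-10)^3.0000 = 5.966e-15·1.33804e-29 ≈ 7.983e-44.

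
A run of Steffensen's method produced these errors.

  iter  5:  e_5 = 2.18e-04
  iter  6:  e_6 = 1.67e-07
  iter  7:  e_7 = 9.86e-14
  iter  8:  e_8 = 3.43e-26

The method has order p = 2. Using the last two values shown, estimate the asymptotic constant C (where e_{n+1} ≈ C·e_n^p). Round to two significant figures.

3.5

C ≈ e_8 / e_7^2
  = 3.43e-26 / (9.86e-14)^2
  = 3.43e-26 / 9.72196e-27 ≈ 3.5281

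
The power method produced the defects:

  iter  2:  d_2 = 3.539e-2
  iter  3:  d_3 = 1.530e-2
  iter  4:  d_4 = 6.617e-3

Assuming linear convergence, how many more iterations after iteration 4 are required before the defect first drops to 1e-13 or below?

30

Rate ρ ≈ d_4/d_3 = 6.617e-3/1.530e-2 = 0.4325.
After j more steps, d_{4+j} ≈ 6.617e-3·ρ^j; need ρ^j ≤ 1e-13/6.617e-3 = 1.51126e-11.
j ≥ ln(1.51126e-11)/ln(0.4325) = -24.9155/-0.83817 = 29.726.
So 30 more iterations are needed.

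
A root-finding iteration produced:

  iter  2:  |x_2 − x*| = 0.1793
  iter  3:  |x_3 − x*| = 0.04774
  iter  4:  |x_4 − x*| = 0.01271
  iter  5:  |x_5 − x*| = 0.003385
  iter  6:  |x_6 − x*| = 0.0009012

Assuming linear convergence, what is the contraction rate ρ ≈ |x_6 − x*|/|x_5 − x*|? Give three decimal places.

ρ ≈ |x_6 − x*|/|x_5 − x*| = 0.0009012/0.003385 = 0.26623

0.266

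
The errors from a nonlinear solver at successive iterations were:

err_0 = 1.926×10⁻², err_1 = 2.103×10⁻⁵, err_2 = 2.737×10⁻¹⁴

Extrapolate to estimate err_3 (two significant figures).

6.0e-41

First estimate the order: p ≈ ln(err_2/err_1) / ln(err_1/err_0) = ln(2.737×10⁻¹⁴/2.103×10⁻⁵)/ln(2.103×10⁻⁵/1.926×10⁻²) = ln(1.30147e-09)/ln(0.0010919) ≈ 3.0000.
Then err_3 ≈ err_2·(err_2/err_1)^p = 2.737×10⁻¹⁴·(1.30147e-09)^3.0000 = 2.737×10⁻¹⁴·2.20446e-27 ≈ 6.034e-41.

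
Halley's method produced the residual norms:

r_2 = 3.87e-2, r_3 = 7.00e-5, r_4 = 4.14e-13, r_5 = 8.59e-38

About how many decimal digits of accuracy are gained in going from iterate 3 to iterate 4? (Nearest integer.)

8

Digits gained ≈ log₁₀(r_3/r_4) = log₁₀(7.00e-5/4.14e-13) = log₁₀(1.69082e+08) ≈ 8.228.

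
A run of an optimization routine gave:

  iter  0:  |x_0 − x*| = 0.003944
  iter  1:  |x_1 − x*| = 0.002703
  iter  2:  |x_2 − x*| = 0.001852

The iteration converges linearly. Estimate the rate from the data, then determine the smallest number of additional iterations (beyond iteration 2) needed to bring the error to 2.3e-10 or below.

43

Rate ρ ≈ |x_2 − x*|/|x_1 − x*| = 0.001852/0.002703 = 0.6852.
After j more steps, |x_{2+j} − x*| ≈ 0.001852·ρ^j; need ρ^j ≤ 2.3e-10/0.001852 = 1.2419e-07.
j ≥ ln(1.2419e-07)/ln(0.6852) = -15.9015/-0.37804 = 42.063.
So 43 more iterations are needed.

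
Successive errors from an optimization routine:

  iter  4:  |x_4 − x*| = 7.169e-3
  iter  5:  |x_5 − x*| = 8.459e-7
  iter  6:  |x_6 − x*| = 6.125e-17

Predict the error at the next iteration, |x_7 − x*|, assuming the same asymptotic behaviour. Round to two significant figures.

First estimate the order: p ≈ ln(|x_6 − x*|/|x_5 − x*|) / ln(|x_5 − x*|/|x_4 − x*|) = ln(6.125e-17/8.459e-7)/ln(8.459e-7/7.169e-3) = ln(7.24081e-11)/ln(0.000117994) ≈ 2.5814.
Then |x_7 − x*| ≈ |x_6 − x*|·(|x_6 − x*|/|x_5 − x*|)^p = 6.125e-17·(7.24081e-11)^2.5814 = 6.125e-17·6.66891e-27 ≈ 4.085e-43.

4.1e-43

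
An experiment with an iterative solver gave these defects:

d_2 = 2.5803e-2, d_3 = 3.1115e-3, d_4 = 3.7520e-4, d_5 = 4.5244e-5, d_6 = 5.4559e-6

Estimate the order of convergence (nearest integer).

Consecutive ratios: d_6/d_5 = 5.4559e-6/4.5244e-5 = 0.120588, d_5/d_4 = 4.5244e-5/3.7520e-4 = 0.120586.
p ≈ ln(0.120588)/ln(0.120586) = -2.1154/-2.1154 ≈ 1.00.
So the convergence is linear (order 1).

1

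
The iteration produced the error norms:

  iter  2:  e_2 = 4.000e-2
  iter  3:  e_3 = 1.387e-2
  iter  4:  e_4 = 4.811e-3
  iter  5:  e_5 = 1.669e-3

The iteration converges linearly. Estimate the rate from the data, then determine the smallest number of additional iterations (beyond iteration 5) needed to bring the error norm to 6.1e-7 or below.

8

Rate ρ ≈ e_5/e_4 = 1.669e-3/4.811e-3 = 0.3469.
After j more steps, e_{5+j} ≈ 1.669e-3·ρ^j; need ρ^j ≤ 6.1e-7/1.669e-3 = 0.000365488.
j ≥ ln(0.000365488)/ln(0.3469) = -7.9143/-1.05872 = 7.475.
So 8 more iterations are needed.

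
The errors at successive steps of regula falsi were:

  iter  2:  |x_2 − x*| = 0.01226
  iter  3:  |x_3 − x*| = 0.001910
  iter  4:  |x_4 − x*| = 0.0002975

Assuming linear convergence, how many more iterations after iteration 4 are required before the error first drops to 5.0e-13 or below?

11

Rate ρ ≈ |x_4 − x*|/|x_3 − x*| = 0.0002975/0.001910 = 0.1558.
After j more steps, |x_{4+j} − x*| ≈ 0.0002975·ρ^j; need ρ^j ≤ 5.0e-13/0.0002975 = 1.68067e-09.
j ≥ ln(1.68067e-09)/ln(0.1558) = -20.2041/-1.85918 = 10.867.
So 11 more iterations are needed.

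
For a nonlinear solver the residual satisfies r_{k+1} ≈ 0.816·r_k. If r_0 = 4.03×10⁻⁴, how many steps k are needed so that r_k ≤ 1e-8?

After k steps, r_k ≈ 4.03×10⁻⁴·0.816^k.
Need 0.816^k ≤ 1e-8/4.03×10⁻⁴ = 2.48139e-05.
k ≥ ln(2.48139e-05)/ln(0.816) = -10.6041/-0.20334 = 52.150.
Smallest integer k = 53.

53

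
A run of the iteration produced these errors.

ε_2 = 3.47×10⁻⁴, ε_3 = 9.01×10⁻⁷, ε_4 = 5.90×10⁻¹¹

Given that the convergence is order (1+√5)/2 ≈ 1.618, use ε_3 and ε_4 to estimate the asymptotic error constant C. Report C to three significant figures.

0.357

C ≈ ε_4 / ε_3^1.618
  = 5.90×10⁻¹¹ / (9.01×10⁻⁷)^1.618
  = 5.90×10⁻¹¹ / 1.6548e-10 ≈ 0.35654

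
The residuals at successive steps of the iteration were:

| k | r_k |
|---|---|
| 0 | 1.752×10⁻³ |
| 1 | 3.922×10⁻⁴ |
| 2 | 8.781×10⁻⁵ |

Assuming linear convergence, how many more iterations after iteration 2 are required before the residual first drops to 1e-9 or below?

8

Rate ρ ≈ r_2/r_1 = 8.781×10⁻⁵/3.922×10⁻⁴ = 0.2239.
After j more steps, r_{2+j} ≈ 8.781×10⁻⁵·ρ^j; need ρ^j ≤ 1e-9/8.781×10⁻⁵ = 1.13882e-05.
j ≥ ln(1.13882e-05)/ln(0.2239) = -11.3829/-1.49656 = 7.606.
So 8 more iterations are needed.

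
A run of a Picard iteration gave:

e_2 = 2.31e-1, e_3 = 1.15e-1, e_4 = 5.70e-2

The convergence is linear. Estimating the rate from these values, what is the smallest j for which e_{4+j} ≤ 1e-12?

Rate ρ ≈ e_4/e_3 = 5.70e-2/1.15e-1 = 0.4957.
After j more steps, e_{4+j} ≈ 5.70e-2·ρ^j; need ρ^j ≤ 1e-12/5.70e-2 = 1.75439e-11.
j ≥ ln(1.75439e-11)/ln(0.4957) = -24.7663/-0.70178 = 35.291.
So 36 more iterations are needed.

36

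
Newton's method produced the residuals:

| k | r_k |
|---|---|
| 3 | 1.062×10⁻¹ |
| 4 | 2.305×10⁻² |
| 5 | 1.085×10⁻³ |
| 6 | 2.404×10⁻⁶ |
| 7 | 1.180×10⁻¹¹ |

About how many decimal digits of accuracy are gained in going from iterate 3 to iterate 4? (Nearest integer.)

1

Digits gained ≈ log₁₀(r_3/r_4) = log₁₀(1.062×10⁻¹/2.305×10⁻²) = log₁₀(4.60738) ≈ 0.663.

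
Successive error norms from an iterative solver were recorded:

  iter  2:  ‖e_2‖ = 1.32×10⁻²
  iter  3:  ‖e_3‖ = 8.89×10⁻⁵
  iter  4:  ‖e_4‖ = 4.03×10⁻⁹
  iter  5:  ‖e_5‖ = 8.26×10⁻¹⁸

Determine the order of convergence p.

Consecutive ratios: ‖e_5‖/‖e_4‖ = 8.26×10⁻¹⁸/4.03×10⁻⁹ = 2.04963e-09, ‖e_4‖/‖e_3‖ = 4.03×10⁻⁹/8.89×10⁻⁵ = 4.53318e-05.
p ≈ ln(2.04963e-09)/ln(4.53318e-05) = -20.0056/-10.0015 ≈ 2.00.
So the convergence is quadratic (order 2).

2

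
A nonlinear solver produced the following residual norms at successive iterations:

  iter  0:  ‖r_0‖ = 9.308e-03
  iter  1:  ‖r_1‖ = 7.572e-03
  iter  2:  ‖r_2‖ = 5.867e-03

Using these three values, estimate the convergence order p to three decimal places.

1.236

p ≈ ln(‖r_2‖/‖r_1‖) / ln(‖r_1‖/‖r_0‖)
  = ln(5.867e-03/7.572e-03) / ln(7.572e-03/9.308e-03)
  = ln(0.774828) / ln(0.813494)
  = -0.255114 / -0.206417 ≈ 1.235916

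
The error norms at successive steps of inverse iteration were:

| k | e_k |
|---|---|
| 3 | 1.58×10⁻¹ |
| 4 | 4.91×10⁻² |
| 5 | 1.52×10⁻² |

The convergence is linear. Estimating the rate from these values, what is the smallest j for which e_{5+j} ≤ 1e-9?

15

Rate ρ ≈ e_5/e_4 = 1.52×10⁻²/4.91×10⁻² = 0.3096.
After j more steps, e_{5+j} ≈ 1.52×10⁻²·ρ^j; need ρ^j ≤ 1e-9/1.52×10⁻² = 6.57895e-08.
j ≥ ln(6.57895e-08)/ln(0.3096) = -16.5368/-1.17247 = 14.104.
So 15 more iterations are needed.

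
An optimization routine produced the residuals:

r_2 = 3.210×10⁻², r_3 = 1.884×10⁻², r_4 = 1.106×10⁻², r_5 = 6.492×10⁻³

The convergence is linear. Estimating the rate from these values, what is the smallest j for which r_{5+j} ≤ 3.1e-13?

Rate ρ ≈ r_5/r_4 = 6.492×10⁻³/1.106×10⁻² = 0.5870.
After j more steps, r_{5+j} ≈ 6.492×10⁻³·ρ^j; need ρ^j ≤ 3.1e-13/6.492×10⁻³ = 4.77511e-11.
j ≥ ln(4.77511e-11)/ln(0.5870) = -23.7650/-0.53273 = 44.610.
So 45 more iterations are needed.

45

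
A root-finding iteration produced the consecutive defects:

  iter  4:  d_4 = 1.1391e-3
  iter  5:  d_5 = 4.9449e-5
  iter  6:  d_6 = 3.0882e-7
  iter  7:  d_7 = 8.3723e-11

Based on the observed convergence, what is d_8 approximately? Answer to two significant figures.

1.4e-16

First estimate the order: p ≈ ln(d_7/d_6) / ln(d_6/d_5) = ln(8.3723e-11/3.0882e-7)/ln(3.0882e-7/4.9449e-5) = ln(0.000271106)/ln(0.00624522) ≈ 1.6180.
Then d_8 ≈ d_7·(d_7/d_6)^p = 8.3723e-11·(0.000271106)^1.6180 = 8.3723e-11·1.69363e-06 ≈ 1.418e-16.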